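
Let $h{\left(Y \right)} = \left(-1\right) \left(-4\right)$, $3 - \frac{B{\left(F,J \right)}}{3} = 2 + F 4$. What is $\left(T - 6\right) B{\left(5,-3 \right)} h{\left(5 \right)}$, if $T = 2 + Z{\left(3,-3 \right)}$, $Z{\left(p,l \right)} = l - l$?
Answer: $912$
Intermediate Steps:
$Z{\left(p,l \right)} = 0$
$B{\left(F,J \right)} = 3 - 12 F$ ($B{\left(F,J \right)} = 9 - 3 \left(2 + F 4\right) = 9 - 3 \left(2 + 4 F\right) = 9 - \left(6 + 12 F\right) = 3 - 12 F$)
$T = 2$ ($T = 2 + 0 = 2$)
$h{\left(Y \right)} = 4$
$\left(T - 6\right) B{\left(5,-3 \right)} h{\left(5 \right)} = \left(2 - 6\right) \left(3 - 60\right) 4 = \left(-4\right) \left(-57\right) 4 = 228 \cdot 4 = 912$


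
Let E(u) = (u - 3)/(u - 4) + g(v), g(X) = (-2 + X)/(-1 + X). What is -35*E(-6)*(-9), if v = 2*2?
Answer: 987/2 ≈ 493.50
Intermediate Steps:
v = 4
g(X) = (-2 + X)/(-1 + X)
E(u) = ⅔ + (-3 + u)/(-4 + u) (E(u) = (u - 3)/(u - 4) + (-2 + 4)/(-1 + 4) = (-3 + u)/(-4 + u) + 2/3 = (-3 + u)/(-4 + u) + (⅓)*2 = (-3 + u)/(-4 + u) + ⅔ = ⅔ + (-3 + u)/(-4 + u))
-35*E(-6)*(-9) = -35*(-17 + 5*(-6))/(3*(-4 - 6))*(-9) = -35*(-17 - 30)/(3*(-10))*(-9) = -35*(-1)*(-47)/(3*10)*(-9) = -35*47/30*(-9) = -329/6*(-9) = 987/2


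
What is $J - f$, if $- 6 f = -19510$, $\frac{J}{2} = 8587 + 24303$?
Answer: $\frac{187585}{3} \approx 62528.0$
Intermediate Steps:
$J = 65780$ ($J = 2 \left(8587 + 24303\right) = 2 \cdot 32890 = 65780$)
$f = \frac{9755}{3}$ ($f = \left(- \frac{1}{6}\right) \left(-19510\right) = \frac{9755}{3} \approx 3251.7$)
$J - f = 65780 - \frac{9755}{3} = \frac{187585}{3}$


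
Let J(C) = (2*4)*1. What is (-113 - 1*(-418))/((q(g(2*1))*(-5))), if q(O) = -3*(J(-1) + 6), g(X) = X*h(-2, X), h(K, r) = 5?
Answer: 61/42 ≈ 1.4524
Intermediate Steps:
J(C) = 8 (J(C) = 8*1 = 8)
g(X) = 5*X (g(X) = X*5 = 5*X)
q(O) = -42 (q(O) = -3*(8 + 6) = -3*14 = -42)
(-113 - 1*(-418))/((q(g(2*1))*(-5))) = (-113 - 1*(-418))/((-42*(-5))) = (-113 + 418)/210 = 305*(1/210) = 61/42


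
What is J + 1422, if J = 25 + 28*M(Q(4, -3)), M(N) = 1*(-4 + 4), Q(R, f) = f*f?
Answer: 1447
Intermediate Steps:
Q(R, f) = f²
M(N) = 0 (M(N) = 1*0 = 0)
J = 25 (J = 25 + 28*0 = 25 + 0 = 25)
J + 1422 = 25 + 1422 = 1447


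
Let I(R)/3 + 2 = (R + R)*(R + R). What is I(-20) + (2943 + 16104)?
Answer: 23841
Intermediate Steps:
I(R) = -6 + 12*R² (I(R) = -6 + 3*((R + R)*(R + R)) = -6 + 3*((2*R)*(2*R)) = -6 + 3*(4*R²) = -6 + 12*R²)
I(-20) + (2943 + 16104) = (-6 + 12*(-20)²) + (2943 + 16104) = (-6 + 12*400) + 19047 = (-6 + 4800) + 19047 = 4794 + 19047 = 23841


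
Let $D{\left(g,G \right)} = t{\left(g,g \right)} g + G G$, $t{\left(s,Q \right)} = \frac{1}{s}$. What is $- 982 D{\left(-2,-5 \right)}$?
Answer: $-25532$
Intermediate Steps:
$D{\left(g,G \right)} = 1 + G^{2}$ ($D{\left(g,G \right)} = \frac{g}{g} + G G = 1 + G^{2}$)
$- 982 D{\left(-2,-5 \right)} = - 982 \left(1 + \left(-5\right)^{2}\right) = - 982 \left(1 + 25\right) = \left(-982\right) 26 = -25532$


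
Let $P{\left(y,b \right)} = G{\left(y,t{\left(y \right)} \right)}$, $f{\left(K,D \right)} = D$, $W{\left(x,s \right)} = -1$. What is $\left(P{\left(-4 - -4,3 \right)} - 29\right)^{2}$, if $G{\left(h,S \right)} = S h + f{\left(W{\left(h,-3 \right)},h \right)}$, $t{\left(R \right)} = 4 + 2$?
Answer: $841$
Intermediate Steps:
$t{\left(R \right)} = 6$
$G{\left(h,S \right)} = h + S h$ ($G{\left(h,S \right)} = S h + h = h + S h$)
$P{\left(y,b \right)} = 7 y$ ($P{\left(y,b \right)} = y \left(1 + 6\right) = y 7 = 7 y$)
$\left(P{\left(-4 - -4,3 \right)} - 29\right)^{2} = \left(7 \left(-4 - -4\right) - 29\right)^{2} = \left(7 \left(-4 + 4\right) - 29\right)^{2} = \left(7 \cdot 0 - 29\right)^{2} = \left(0 - 29\right)^{2} = \left(-29\right)^{2} = 841$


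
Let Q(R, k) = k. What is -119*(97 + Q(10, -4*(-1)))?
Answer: -12019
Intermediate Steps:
-119*(97 + Q(10, -4*(-1))) = -119*(97 - 4*(-1)) = -119*(97 + 4) = -119*101 = -12019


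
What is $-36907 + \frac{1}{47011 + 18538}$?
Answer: $- \frac{2419216942}{65549} \approx -36907.0$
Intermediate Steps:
$-36907 + \frac{1}{47011 + 18538} = -36907 + \frac{1}{65549} = - \frac{2419216942}{65549}$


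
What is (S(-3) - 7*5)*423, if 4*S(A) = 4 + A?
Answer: -58797/4 ≈ -14699.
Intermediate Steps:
S(A) = 1 + A/4 (S(A) = (4 + A)/4 = 1 + A/4)
(S(-3) - 7*5)*423 = ((1 + (¼)*(-3)) - 7*5)*423 = ((1 - ¾) - 35)*423 = (¼ - 35)*423 = -139/4*423 = -58797/4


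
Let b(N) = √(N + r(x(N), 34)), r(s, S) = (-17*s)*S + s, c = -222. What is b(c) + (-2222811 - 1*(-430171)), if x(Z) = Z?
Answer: -1792640 + 24*√222 ≈ -1.7923e+6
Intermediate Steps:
r(s, S) = s - 17*S*s (r(s, S) = -17*S*s + s = s - 17*S*s)
b(N) = 24*√(-N) (b(N) = √(N + N*(1 - 17*34)) = √(N + N*(1 - 578)) = √(N + N*(-577)) = √(N - 577*N) = √(-576*N) = 24*√(-N))
b(c) + (-2222811 - 1*(-430171)) = 24*√(-1*(-222)) + (-2222811 - 1*(-430171)) = 24*√222 + (-2222811 + 430171) = 24*√222 - 1792640 = -1792640 + 24*√222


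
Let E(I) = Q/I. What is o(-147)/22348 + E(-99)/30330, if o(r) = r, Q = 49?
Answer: -221243771/33551834580 ≈ -0.0065941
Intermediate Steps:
E(I) = 49/I
o(-147)/22348 + E(-99)/30330 = -147/22348 + (49/(-99))/30330 = -147*1/22348 + (49*(-1/99))*(1/30330) = -147/22348 - 49/99*1/30330 = -147/22348 - 49/3002670 = -221243771/33551834580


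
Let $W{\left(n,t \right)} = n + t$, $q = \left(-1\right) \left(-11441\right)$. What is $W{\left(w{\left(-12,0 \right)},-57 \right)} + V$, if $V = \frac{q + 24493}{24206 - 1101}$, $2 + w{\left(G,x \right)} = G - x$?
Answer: $- \frac{1604521}{23105} \approx -69.445$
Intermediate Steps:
$w{\left(G,x \right)} = -2 + G - x$ ($w{\left(G,x \right)} = -2 + \left(G - x\right) = -2 + G - x$)
$q = 11441$
$V = \frac{35934}{23105}$ ($V = \frac{11441 + 24493}{24206 - 1101} = \frac{35934}{23105} \approx 1.5552$)
$W{\left(w{\left(-12,0 \right)},-57 \right)} + V = \left(\left(-2 - 12 - 0\right) - 57\right) + \frac{35934}{23105} = \left(\left(-2 - 12 + 0\right) - 57\right) + \frac{35934}{23105} = \left(-14 - 57\right) + \frac{35934}{23105} = -71 + \frac{35934}{23105} = - \frac{1604521}{23105}$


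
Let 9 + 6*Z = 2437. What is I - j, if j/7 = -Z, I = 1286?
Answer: 12356/3 ≈ 4118.7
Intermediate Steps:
Z = 1214/3 (Z = -3/2 + (1/6)*2437 = -3/2 + 2437/6 = 1214/3 ≈ 404.67)
j = -8498/3 (j = 7*(-1*1214/3) = 7*(-1214/3) = -8498/3 ≈ -2832.7)
I - j = 1286 - 1*(-8498/3) = 1286 + 8498/3 = 12356/3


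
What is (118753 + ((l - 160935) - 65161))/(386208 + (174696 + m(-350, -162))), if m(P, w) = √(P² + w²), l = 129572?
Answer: 1558541877/39326643559 - 22229*√37186/157306574236 ≈ 0.039603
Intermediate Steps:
(118753 + ((l - 160935) - 65161))/(386208 + (174696 + m(-350, -162))) = (118753 + ((129572 - 160935) - 65161))/(386208 + (174696 + √((-350)² + (-162)²))) = (118753 + (-31363 - 65161))/(386208 + (174696 + √(122500 + 26244))) = (118753 - 96524)/(386208 + (174696 + √148744)) = 22229/(386208 + (174696 + 2*√37186)) = 22229/(560904 + 2*√37186)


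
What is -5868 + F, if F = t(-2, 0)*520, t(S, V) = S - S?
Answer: -5868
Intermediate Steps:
t(S, V) = 0
F = 0 (F = 0*520 = 0)
-5868 + F = -5868 + 0 = -5868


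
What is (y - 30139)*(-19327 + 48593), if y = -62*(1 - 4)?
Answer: -876604498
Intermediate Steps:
y = 186 (y = -62*(-3) = 186)
(y - 30139)*(-19327 + 48593) = (186 - 30139)*(-19327 + 48593) = -29953*29266 = -876604498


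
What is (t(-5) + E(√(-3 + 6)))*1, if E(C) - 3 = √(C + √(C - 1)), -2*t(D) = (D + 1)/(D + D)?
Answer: 14/5 + √(√3 + √(-1 + √3)) ≈ 4.4086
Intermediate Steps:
t(D) = -(1 + D)/(4*D) (t(D) = -(D + 1)/(2*(D + D)) = -(1 + D)/(2*(2*D)) = -(1 + D)*1/(2*D)/2 = -(1 + D)/(4*D))
E(C) = 3 + √(C + √(-1 + C)) (E(C) = 3 + √(C + √(C - 1)) = 3 + √(C + √(-1 + C)))
(t(-5) + E(√(-3 + 6)))*1 = ((¼)*(-1 - 1*(-5))/(-5) + (3 + √(√(-3 + 6) + √(-1 + √(-3 + 6)))))*1 = ((¼)*(-⅕)*(-1 + 5) + (3 + √(√3 + √(-1 + √3))))*1 = ((¼)*(-⅕)*4 + (3 + √(√3 + √(-1 + √3))))*1 = (-⅕ + (3 + √(√3 + √(-1 + √3))))*1 = (14/5 + √(√3 + √(-1 + √3)))*1 = 14/5 + √(√3 + √(-1 + √3))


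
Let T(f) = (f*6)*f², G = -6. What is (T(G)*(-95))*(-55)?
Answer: -6771600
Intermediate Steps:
T(f) = 6*f³ (T(f) = (6*f)*f² = 6*f³)
(T(G)*(-95))*(-55) = ((6*(-6)³)*(-95))*(-55) = ((6*(-216))*(-95))*(-55) = -1296*(-95)*(-55) = 123120*(-55) = -6771600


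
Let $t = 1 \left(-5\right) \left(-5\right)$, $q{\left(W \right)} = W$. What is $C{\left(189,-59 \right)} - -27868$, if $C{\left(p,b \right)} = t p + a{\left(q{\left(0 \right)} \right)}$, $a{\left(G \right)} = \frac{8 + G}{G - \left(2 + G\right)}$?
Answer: $32589$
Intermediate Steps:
$a{\left(G \right)} = -4 - \frac{G}{2}$ ($a{\left(G \right)} = \frac{8 + G}{-2} = \left(8 + G\right) \left(- \frac{1}{2}\right) = -4 - \frac{G}{2}$)
$t = 25$ ($t = \left(-5\right) \left(-5\right) = 25$)
$C{\left(p,b \right)} = -4 + 25 p$ ($C{\left(p,b \right)} = 25 p - 4 = -4 + 25 p$)
$C{\left(189,-59 \right)} - -27868 = \left(-4 + 25 \cdot 189\right) - -27868 = \left(-4 + 4725\right) + 27868 = 4721 + 27868 = 32589$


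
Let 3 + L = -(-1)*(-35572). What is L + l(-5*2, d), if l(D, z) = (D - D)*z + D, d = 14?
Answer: -35585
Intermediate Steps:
l(D, z) = D (l(D, z) = 0*z + D = 0 + D = D)
L = -35575 (L = -3 - (-1)*(-35572) = -3 - 1*35572 = -3 - 35572 = -35575)
L + l(-5*2, d) = -35575 - 5*2 = -35575 - 10 = -35585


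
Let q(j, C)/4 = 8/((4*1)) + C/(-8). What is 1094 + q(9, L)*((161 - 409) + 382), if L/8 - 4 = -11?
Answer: 5918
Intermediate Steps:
L = -56 (L = 32 + 8*(-11) = 32 - 88 = -56)
q(j, C) = 8 - C/2 (q(j, C) = 4*(8/((4*1)) + C/(-8)) = 4*(8/4 + C*(-1/8)) = 4*(8*(1/4) - C/8) = 4*(2 - C/8) = 8 - C/2)
1094 + q(9, L)*((161 - 409) + 382) = 1094 + (8 - 1/2*(-56))*((161 - 409) + 382) = 1094 + (8 + 28)*(-248 + 382) = 1094 + 36*134 = 1094 + 4824 = 5918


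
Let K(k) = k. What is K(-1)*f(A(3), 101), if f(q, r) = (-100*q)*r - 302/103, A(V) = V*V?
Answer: 9363002/103 ≈ 90903.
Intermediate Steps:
A(V) = V²
f(q, r) = -302/103 - 100*q*r (f(q, r) = -100*q*r - 302*1/103 = -100*q*r - 302/103 = -302/103 - 100*q*r)
K(-1)*f(A(3), 101) = -(-302/103 - 100*3²*101) = -(-302/103 - 100*9*101) = -(-302/103 - 90900) = -1*(-9363002/103) = 9363002/103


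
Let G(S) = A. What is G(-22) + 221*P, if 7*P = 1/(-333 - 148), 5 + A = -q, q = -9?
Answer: 1019/259 ≈ 3.9344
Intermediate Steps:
A = 4 (A = -5 - 1*(-9) = -5 + 9 = 4)
G(S) = 4
P = -1/3367 (P = 1/(7*(-333 - 148)) = (1/7)/(-481) = (1/7)*(-1/481) = -1/3367 ≈ -0.00029700)
G(-22) + 221*P = 4 + 221*(-1/3367) = 4 - 17/259 = 1019/259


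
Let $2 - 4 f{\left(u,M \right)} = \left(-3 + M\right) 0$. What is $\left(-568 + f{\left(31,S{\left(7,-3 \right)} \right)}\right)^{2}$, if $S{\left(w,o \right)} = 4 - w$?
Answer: $\frac{1288225}{4} \approx 3.2206 \cdot 10^{5}$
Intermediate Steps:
$f{\left(u,M \right)} = \frac{1}{2}$ ($f{\left(u,M \right)} = \frac{1}{2} - \frac{\left(-3 + M\right) 0}{4} = \frac{1}{2} - 0 = \frac{1}{2} + 0 = \frac{1}{2}$)
$\left(-568 + f{\left(31,S{\left(7,-3 \right)} \right)}\right)^{2} = \left(-568 + \frac{1}{2}\right)^{2} = \left(- \frac{1135}{2}\right)^{2} = \frac{1288225}{4}$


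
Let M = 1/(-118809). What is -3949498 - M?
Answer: -469235907881/118809 ≈ -3.9495e+6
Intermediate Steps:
M = -1/118809 ≈ -8.4169e-6
-3949498 - M = -3949498 - 1*(-1/118809) = -3949498 + 1/118809 = -469235907881/118809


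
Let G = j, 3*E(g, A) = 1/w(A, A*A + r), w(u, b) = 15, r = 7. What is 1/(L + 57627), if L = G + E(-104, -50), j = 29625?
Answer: 45/3926341 ≈ 1.1461e-5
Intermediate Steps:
E(g, A) = 1/45 (E(g, A) = (⅓)/15 = (⅓)*(1/15) = 1/45)
G = 29625
L = 1333126/45 (L = 29625 + 1/45 = 1333126/45 ≈ 29625.)
1/(L + 57627) = 1/(1333126/45 + 57627) = 1/(3926341/45) = 45/3926341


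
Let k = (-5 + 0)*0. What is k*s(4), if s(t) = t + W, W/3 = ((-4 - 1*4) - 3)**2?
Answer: 0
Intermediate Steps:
W = 363 (W = 3*((-4 - 1*4) - 3)**2 = 3*((-4 - 4) - 3)**2 = 3*(-8 - 3)**2 = 3*(-11)**2 = 3*121 = 363)
k = 0 (k = -5*0 = 0)
s(t) = 363 + t (s(t) = t + 363 = 363 + t)
k*s(4) = 0*(363 + 4) = 0*367 = 0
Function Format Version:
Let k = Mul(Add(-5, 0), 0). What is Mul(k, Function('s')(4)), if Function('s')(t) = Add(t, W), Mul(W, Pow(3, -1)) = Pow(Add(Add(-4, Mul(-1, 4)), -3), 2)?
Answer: 0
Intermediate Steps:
W = 363 (W = Mul(3, Pow(Add(Add(-4, Mul(-1, 4)), -3), 2)) = Mul(3, Pow(Add(Add(-4, -4), -3), 2)) = Mul(3, Pow(Add(-8, -3), 2)) = Mul(3, Pow(-11, 2)) = Mul(3, 121) = 363)
k = 0 (k = Mul(-5, 0) = 0)
Function('s')(t) = Add(363, t) (Function('s')(t) = Add(t, 363) = Add(363, t))
Mul(k, Function('s')(4)) = Mul(0, Add(363, 4)) = Mul(0, 367) = 0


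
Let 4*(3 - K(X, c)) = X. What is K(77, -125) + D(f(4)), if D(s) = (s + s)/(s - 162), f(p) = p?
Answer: -5151/316 ≈ -16.301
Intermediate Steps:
K(X, c) = 3 - X/4
D(s) = 2*s/(-162 + s) (D(s) = (2*s)/(-162 + s) = 2*s/(-162 + s))
K(77, -125) + D(f(4)) = (3 - ¼*77) + 2*4/(-162 + 4) = (3 - 77/4) + 2*4/(-158) = -65/4 + 2*4*(-1/158) = -65/4 - 4/79 = -5151/316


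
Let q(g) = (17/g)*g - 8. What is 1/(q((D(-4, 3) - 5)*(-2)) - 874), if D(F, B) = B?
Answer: -1/865 ≈ -0.0011561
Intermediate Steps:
q(g) = 9 (q(g) = 17 - 8 = 9)
1/(q((D(-4, 3) - 5)*(-2)) - 874) = 1/(9 - 874) = 1/(-865) = -1/865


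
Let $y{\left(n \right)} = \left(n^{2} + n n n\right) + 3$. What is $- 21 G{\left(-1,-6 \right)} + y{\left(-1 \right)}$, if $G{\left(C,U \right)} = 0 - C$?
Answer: $-18$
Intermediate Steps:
$y{\left(n \right)} = 3 + n^{2} + n^{3}$ ($y{\left(n \right)} = \left(n^{2} + n^{2} n\right) + 3 = \left(n^{2} + n^{3}\right) + 3 = 3 + n^{2} + n^{3}$)
$G{\left(C,U \right)} = - C$
$- 21 G{\left(-1,-6 \right)} + y{\left(-1 \right)} = - 21 \left(\left(-1\right) \left(-1\right)\right) + \left(3 + \left(-1\right)^{2} + \left(-1\right)^{3}\right) = \left(-21\right) 1 + \left(3 + 1 - 1\right) = -21 + 3 = -18$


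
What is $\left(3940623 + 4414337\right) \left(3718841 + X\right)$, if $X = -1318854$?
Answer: $20051795385520$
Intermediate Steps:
$\left(3940623 + 4414337\right) \left(3718841 + X\right) = \left(3940623 + 4414337\right) \left(3718841 - 1318854\right) = 8354960 \cdot 2399987 = 20051795385520$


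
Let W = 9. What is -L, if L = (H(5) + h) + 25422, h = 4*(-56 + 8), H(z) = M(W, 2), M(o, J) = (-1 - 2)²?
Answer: -25239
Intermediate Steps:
M(o, J) = 9 (M(o, J) = (-3)² = 9)
H(z) = 9
h = -192 (h = 4*(-48) = -192)
L = 25239 (L = (9 - 192) + 25422 = -183 + 25422 = 25239)
-L = -1*25239 = -25239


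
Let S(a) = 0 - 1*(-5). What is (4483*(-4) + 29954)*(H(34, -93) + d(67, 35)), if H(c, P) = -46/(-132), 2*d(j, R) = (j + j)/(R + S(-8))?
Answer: 16055381/660 ≈ 24326.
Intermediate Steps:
S(a) = 5 (S(a) = 0 + 5 = 5)
d(j, R) = j/(5 + R) (d(j, R) = ((j + j)/(R + 5))/2 = ((2*j)/(5 + R))/2 = (2*j/(5 + R))/2 = j/(5 + R))
H(c, P) = 23/66 (H(c, P) = -46*(-1/132) = 23/66)
(4483*(-4) + 29954)*(H(34, -93) + d(67, 35)) = (4483*(-4) + 29954)*(23/66 + 67/(5 + 35)) = (-17932 + 29954)*(23/66 + 67/40) = 12022*(23/66 + 67*(1/40)) = 12022*(23/66 + 67/40) = 12022*(2671/1320) = 16055381/660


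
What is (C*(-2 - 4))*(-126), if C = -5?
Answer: -3780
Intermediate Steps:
(C*(-2 - 4))*(-126) = -5*(-2 - 4)*(-126) = -5*(-6)*(-126) = 30*(-126) = -3780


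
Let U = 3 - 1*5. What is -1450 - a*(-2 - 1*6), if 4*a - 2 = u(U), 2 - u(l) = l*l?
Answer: -1450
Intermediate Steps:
U = -2 (U = 3 - 5 = -2)
u(l) = 2 - l**2 (u(l) = 2 - l*l = 2 - l**2)
a = 0 (a = 1/2 + (2 - 1*(-2)**2)/4 = 1/2 + (2 - 1*4)/4 = 1/2 + (2 - 4)/4 = 1/2 + (1/4)*(-2) = 1/2 - 1/2 = 0)
-1450 - a*(-2 - 1*6) = -1450 - 0*(-2 - 1*6) = -1450 - 0*(-2 - 6) = -1450 - 0*(-8) = -1450 - 1*0 = -1450 + 0 = -1450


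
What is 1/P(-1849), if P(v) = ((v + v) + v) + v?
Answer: -1/7396 ≈ -0.00013521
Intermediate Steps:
P(v) = 4*v (P(v) = (2*v + v) + v = 3*v + v = 4*v)
1/P(-1849) = 1/(4*(-1849)) = 1/(-7396) = -1/7396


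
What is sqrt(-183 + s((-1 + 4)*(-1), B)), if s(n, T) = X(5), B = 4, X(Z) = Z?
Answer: I*sqrt(178) ≈ 13.342*I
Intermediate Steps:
s(n, T) = 5
sqrt(-183 + s((-1 + 4)*(-1), B)) = sqrt(-183 + 5) = sqrt(-178) = I*sqrt(178)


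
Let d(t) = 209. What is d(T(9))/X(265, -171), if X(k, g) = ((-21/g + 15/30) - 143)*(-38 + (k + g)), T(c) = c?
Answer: -11913/454468 ≈ -0.026213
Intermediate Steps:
X(k, g) = (-285/2 - 21/g)*(-38 + g + k) (X(k, g) = ((-21/g + 15*(1/30)) - 143)*(-38 + (g + k)) = ((-21/g + ½) - 143)*(-38 + g + k) = ((½ - 21/g) - 143)*(-38 + g + k) = (-285/2 - 21/g)*(-38 + g + k))
d(T(9))/X(265, -171) = 209/(((3/2)*(532 - 14*265 - 1*(-171)*(-3596 + 95*(-171) + 95*265))/(-171))) = 209/(((3/2)*(-1/171)*(532 - 3710 - 1*(-171)*(-3596 - 16245 + 25175)))) = 209/(((3/2)*(-1/171)*(532 - 3710 - 1*(-171)*5334))) = 209/(((3/2)*(-1/171)*(532 - 3710 + 912114))) = 209/(((3/2)*(-1/171)*908936)) = 209/(-454468/57) = 209*(-57/454468) = -11913/454468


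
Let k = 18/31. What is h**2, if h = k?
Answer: 324/961 ≈ 0.33715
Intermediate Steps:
k = 18/31 (k = 18*(1/31) = 18/31 ≈ 0.58065)
h = 18/31 ≈ 0.58065
h**2 = (18/31)**2 = 324/961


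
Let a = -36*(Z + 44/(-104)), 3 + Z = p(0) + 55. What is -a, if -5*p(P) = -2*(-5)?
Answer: 23202/13 ≈ 1784.8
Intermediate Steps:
p(P) = -2 (p(P) = -(-2)*(-5)/5 = -1/5*10 = -2)
Z = 50 (Z = -3 + (-2 + 55) = -3 + 53 = 50)
a = -23202/13 (a = -36*(50 + 44/(-104)) = -36*(50 + 44*(-1/104)) = -36*(50 - 11/26) = -36*1289/26 = -23202/13 ≈ -1784.8)
-a = -1*(-23202/13) = 23202/13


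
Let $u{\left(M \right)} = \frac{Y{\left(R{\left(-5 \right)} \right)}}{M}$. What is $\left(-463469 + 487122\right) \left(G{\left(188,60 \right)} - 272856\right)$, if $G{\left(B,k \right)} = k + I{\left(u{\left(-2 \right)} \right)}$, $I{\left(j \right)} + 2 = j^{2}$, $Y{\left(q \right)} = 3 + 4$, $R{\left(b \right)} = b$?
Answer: $- \frac{25808805379}{4} \approx -6.4522 \cdot 10^{9}$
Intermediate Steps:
$Y{\left(q \right)} = 7$
$u{\left(M \right)} = \frac{7}{M}$
$I{\left(j \right)} = -2 + j^{2}$
$G{\left(B,k \right)} = \frac{41}{4} + k$ ($G{\left(B,k \right)} = k - \left(2 - \left(\frac{7}{-2}\right)^{2}\right) = k - \left(2 - \left(7 \left(- \frac{1}{2}\right)\right)^{2}\right) = k - \left(2 - \left(- \frac{7}{2}\right)^{2}\right) = k + \left(-2 + \frac{49}{4}\right) = k + \frac{41}{4} = \frac{41}{4} + k$)
$\left(-463469 + 487122\right) \left(G{\left(188,60 \right)} - 272856\right) = \left(-463469 + 487122\right) \left(\left(\frac{41}{4} + 60\right) - 272856\right) = 23653 \left(\frac{281}{4} - 272856\right) = 23653 \left(- \frac{1091143}{4}\right) = - \frac{25808805379}{4}$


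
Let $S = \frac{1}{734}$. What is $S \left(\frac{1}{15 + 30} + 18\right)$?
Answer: $\frac{811}{33030} \approx 0.024553$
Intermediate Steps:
$S = \frac{1}{734} \approx 0.0013624$
$S \left(\frac{1}{15 + 30} + 18\right) = \frac{\frac{1}{15 + 30} + 18}{734} = \frac{\frac{1}{45} + 18}{734} = \frac{1}{734} \cdot \frac{811}{45} = \frac{811}{33030}$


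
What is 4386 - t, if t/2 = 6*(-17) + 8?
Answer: 4574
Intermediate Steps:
t = -188 (t = 2*(6*(-17) + 8) = 2*(-102 + 8) = 2*(-94) = -188)
4386 - t = 4386 - 1*(-188) = 4386 + 188 = 4574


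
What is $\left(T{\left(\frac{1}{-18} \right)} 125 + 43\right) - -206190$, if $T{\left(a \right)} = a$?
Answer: $\frac{3712069}{18} \approx 2.0623 \cdot 10^{5}$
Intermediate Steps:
$\left(T{\left(\frac{1}{-18} \right)} 125 + 43\right) - -206190 = \left(\frac{1}{-18} \cdot 125 + 43\right) - -206190 = \left(\left(- \frac{1}{18}\right) 125 + 43\right) + 206190 = \left(- \frac{125}{18} + 43\right) + 206190 = \frac{649}{18} + 206190 = \frac{3712069}{18}$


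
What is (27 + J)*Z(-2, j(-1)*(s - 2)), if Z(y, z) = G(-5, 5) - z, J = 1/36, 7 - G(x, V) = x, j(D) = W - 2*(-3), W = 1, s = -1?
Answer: 10703/12 ≈ 891.92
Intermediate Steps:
j(D) = 7 (j(D) = 1 - 2*(-3) = 1 + 6 = 7)
G(x, V) = 7 - x
J = 1/36 ≈ 0.027778
Z(y, z) = 12 - z (Z(y, z) = (7 - 1*(-5)) - z = (7 + 5) - z = 12 - z)
(27 + J)*Z(-2, j(-1)*(s - 2)) = (27 + 1/36)*(12 - 7*(-1 - 2)) = 973*(12 - 7*(-3))/36 = 973*(12 - 1*(-21))/36 = 973*(12 + 21)/36 = (973/36)*33 = 10703/12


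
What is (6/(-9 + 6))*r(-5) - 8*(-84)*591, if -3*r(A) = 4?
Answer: 1191464/3 ≈ 3.9715e+5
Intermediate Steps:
r(A) = -4/3 (r(A) = -1/3*4 = -4/3)
(6/(-9 + 6))*r(-5) - 8*(-84)*591 = (6/(-9 + 6))*(-4/3) - 8*(-84)*591 = (6/(-3))*(-4/3) + 672*591 = -1/3*6*(-4/3) + 397152 = -2*(-4/3) + 397152 = 8/3 + 397152 = 1191464/3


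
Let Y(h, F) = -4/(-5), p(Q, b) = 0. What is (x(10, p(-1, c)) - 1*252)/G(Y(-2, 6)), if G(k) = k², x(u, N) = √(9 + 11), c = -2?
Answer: -1575/4 + 25*√5/8 ≈ -386.76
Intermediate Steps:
Y(h, F) = ⅘ (Y(h, F) = -4*(-⅕) = ⅘)
x(u, N) = 2*√5 (x(u, N) = √20 = 2*√5)
(x(10, p(-1, c)) - 1*252)/G(Y(-2, 6)) = (2*√5 - 1*252)/((⅘)²) = (2*√5 - 252)/(16/25) = (-252 + 2*√5)*(25/16) = -1575/4 + 25*√5/8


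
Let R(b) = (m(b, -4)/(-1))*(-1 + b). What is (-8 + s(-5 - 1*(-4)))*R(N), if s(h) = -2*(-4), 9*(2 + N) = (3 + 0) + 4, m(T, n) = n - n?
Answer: 0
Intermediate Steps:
m(T, n) = 0
N = -11/9 (N = -2 + ((3 + 0) + 4)/9 = -2 + (3 + 4)/9 = -2 + (⅑)*7 = -2 + 7/9 = -11/9 ≈ -1.2222)
R(b) = 0 (R(b) = (0/(-1))*(-1 + b) = (0*(-1))*(-1 + b) = 0*(-1 + b) = 0)
s(h) = 8
(-8 + s(-5 - 1*(-4)))*R(N) = (-8 + 8)*0 = 0*0 = 0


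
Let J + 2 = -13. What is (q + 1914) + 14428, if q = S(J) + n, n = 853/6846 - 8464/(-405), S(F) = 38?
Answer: 15157989803/924210 ≈ 16401.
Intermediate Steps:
J = -15 (J = -2 - 13 = -15)
n = 19430003/924210 (n = 853*(1/6846) - 8464*(-1/405) = 853/6846 + 8464/405 = 19430003/924210 ≈ 21.023)
q = 54549983/924210 (q = 38 + 19430003/924210 = 54549983/924210 ≈ 59.023)
(q + 1914) + 14428 = (54549983/924210 + 1914) + 14428 = 1823487923/924210 + 14428 = 15157989803/924210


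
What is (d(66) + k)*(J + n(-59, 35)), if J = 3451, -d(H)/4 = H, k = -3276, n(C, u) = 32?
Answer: -12329820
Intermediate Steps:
d(H) = -4*H
(d(66) + k)*(J + n(-59, 35)) = (-4*66 - 3276)*(3451 + 32) = (-264 - 3276)*3483 = -3540*3483 = -12329820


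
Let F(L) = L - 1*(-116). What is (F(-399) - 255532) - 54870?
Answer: -310685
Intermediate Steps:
F(L) = 116 + L (F(L) = L + 116 = 116 + L)
(F(-399) - 255532) - 54870 = ((116 - 399) - 255532) - 54870 = (-283 - 255532) - 54870 = -255815 - 54870 = -310685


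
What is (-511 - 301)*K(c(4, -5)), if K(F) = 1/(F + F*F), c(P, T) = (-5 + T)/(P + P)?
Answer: -12992/5 ≈ -2598.4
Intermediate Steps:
c(P, T) = (-5 + T)/(2*P) (c(P, T) = (-5 + T)/((2*P)) = (-5 + T)*(1/(2*P)) = (-5 + T)/(2*P))
K(F) = 1/(F + F**2)
(-511 - 301)*K(c(4, -5)) = (-511 - 301)*(1/((((1/2)*(-5 - 5)/4))*(1 + (1/2)*(-5 - 5)/4))) = -812/(((1/2)*(1/4)*(-10))*(1 + (1/2)*(1/4)*(-10))) = -812/((-5/4)*(1 - 5/4)) = -(-3248)/(5*(-1/4)) = -(-3248)*(-4)/5 = -812*16/5 = -12992/5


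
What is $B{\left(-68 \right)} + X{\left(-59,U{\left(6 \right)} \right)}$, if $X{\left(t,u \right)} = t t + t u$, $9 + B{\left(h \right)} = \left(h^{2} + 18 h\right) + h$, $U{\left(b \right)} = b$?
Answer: $6450$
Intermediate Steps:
$B{\left(h \right)} = -9 + h^{2} + 19 h$ ($B{\left(h \right)} = -9 + \left(\left(h^{2} + 18 h\right) + h\right) = -9 + \left(h^{2} + 19 h\right) = -9 + h^{2} + 19 h$)
$X{\left(t,u \right)} = t^{2} + t u$
$B{\left(-68 \right)} + X{\left(-59,U{\left(6 \right)} \right)} = \left(-9 + \left(-68\right)^{2} + 19 \left(-68\right)\right) - 59 \left(-59 + 6\right) = \left(-9 + 4624 - 1292\right) - -3127 = 3323 + 3127 = 6450$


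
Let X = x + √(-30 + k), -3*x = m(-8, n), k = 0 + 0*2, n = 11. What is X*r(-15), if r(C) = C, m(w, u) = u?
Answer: 55 - 15*I*√30 ≈ 55.0 - 82.158*I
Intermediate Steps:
k = 0 (k = 0 + 0 = 0)
x = -11/3 (x = -⅓*11 = -11/3 ≈ -3.6667)
X = -11/3 + I*√30 (X = -11/3 + √(-30 + 0) = -11/3 + √(-30) = -11/3 + I*√30 ≈ -3.6667 + 5.4772*I)
X*r(-15) = (-11/3 + I*√30)*(-15) = 55 - 15*I*√30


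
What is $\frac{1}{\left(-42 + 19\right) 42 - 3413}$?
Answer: $- \frac{1}{4379} \approx -0.00022836$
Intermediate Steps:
$\frac{1}{\left(-42 + 19\right) 42 - 3413} = \frac{1}{\left(-23\right) 42 - 3413} = \frac{1}{-966 - 3413} = \frac{1}{-4379} = - \frac{1}{4379}$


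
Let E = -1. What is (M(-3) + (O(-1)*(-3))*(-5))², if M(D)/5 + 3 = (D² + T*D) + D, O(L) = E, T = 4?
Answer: 3600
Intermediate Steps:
O(L) = -1
M(D) = -15 + 5*D² + 25*D (M(D) = -15 + 5*((D² + 4*D) + D) = -15 + 5*(D² + 5*D) = -15 + (5*D² + 25*D) = -15 + 5*D² + 25*D)
(M(-3) + (O(-1)*(-3))*(-5))² = ((-15 + 5*(-3)² + 25*(-3)) - 1*(-3)*(-5))² = ((-15 + 5*9 - 75) + 3*(-5))² = ((-15 + 45 - 75) - 15)² = (-45 - 15)² = (-60)² = 3600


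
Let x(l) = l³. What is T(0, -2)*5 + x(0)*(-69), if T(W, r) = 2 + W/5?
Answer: 10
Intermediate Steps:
T(W, r) = 2 + W/5 (T(W, r) = 2 + W*(⅕) = 2 + W/5)
T(0, -2)*5 + x(0)*(-69) = (2 + (⅕)*0)*5 + 0³*(-69) = (2 + 0)*5 + 0*(-69) = 2*5 + 0 = 10 + 0 = 10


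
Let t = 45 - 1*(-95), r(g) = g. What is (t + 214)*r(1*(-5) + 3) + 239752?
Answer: 239044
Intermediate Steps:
t = 140 (t = 45 + 95 = 140)
(t + 214)*r(1*(-5) + 3) + 239752 = (140 + 214)*(1*(-5) + 3) + 239752 = 354*(-5 + 3) + 239752 = 354*(-2) + 239752 = -708 + 239752 = 239044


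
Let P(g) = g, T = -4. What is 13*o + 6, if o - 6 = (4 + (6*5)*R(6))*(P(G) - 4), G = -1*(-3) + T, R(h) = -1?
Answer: 1774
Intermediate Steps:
G = -1 (G = -1*(-3) - 4 = 3 - 4 = -1)
o = 136 (o = 6 + (4 + (6*5)*(-1))*(-1 - 4) = 6 + (4 + 30*(-1))*(-5) = 6 + (4 - 30)*(-5) = 6 - 26*(-5) = 6 + 130 = 136)
13*o + 6 = 13*136 + 6 = 1768 + 6 = 1774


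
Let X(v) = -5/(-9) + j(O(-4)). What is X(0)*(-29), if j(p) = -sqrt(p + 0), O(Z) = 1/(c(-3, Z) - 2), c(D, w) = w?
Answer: -145/9 + 29*I*sqrt(6)/6 ≈ -16.111 + 11.839*I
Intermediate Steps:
O(Z) = 1/(-2 + Z) (O(Z) = 1/(Z - 2) = 1/(-2 + Z))
j(p) = -sqrt(p)
X(v) = 5/9 - I*sqrt(6)/6 (X(v) = -5/(-9) - sqrt(1/(-2 - 4)) = -5*(-1/9) - sqrt(1/(-6)) = 5/9 - sqrt(-1/6) = 5/9 - I*sqrt(6)/6)
X(0)*(-29) = (5/9 - I*sqrt(6)/6)*(-29) = -145/9 + 29*I*sqrt(6)/6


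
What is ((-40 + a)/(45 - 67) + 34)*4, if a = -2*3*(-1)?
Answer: 1564/11 ≈ 142.18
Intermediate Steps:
a = 6 (a = -6*(-1) = 6)
((-40 + a)/(45 - 67) + 34)*4 = ((-40 + 6)/(45 - 67) + 34)*4 = (-34/(-22) + 34)*4 = (-34*(-1/22) + 34)*4 = (17/11 + 34)*4 = (391/11)*4 = 1564/11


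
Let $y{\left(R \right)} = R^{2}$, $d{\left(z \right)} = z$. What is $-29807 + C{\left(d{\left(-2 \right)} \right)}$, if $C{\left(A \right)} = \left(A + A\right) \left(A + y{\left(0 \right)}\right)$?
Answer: $-29799$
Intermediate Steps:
$C{\left(A \right)} = 2 A^{2}$ ($C{\left(A \right)} = \left(A + A\right) \left(A + 0^{2}\right) = 2 A \left(A + 0\right) = 2 A A = 2 A^{2}$)
$-29807 + C{\left(d{\left(-2 \right)} \right)} = -29807 + 2 \left(-2\right)^{2} = -29807 + 2 \cdot 4 = -29807 + 8 = -29799$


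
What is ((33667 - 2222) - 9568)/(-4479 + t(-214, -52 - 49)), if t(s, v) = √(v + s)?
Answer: -32662361/6687252 - 21877*I*√35/6687252 ≈ -4.8843 - 0.019354*I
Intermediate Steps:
t(s, v) = √(s + v)
((33667 - 2222) - 9568)/(-4479 + t(-214, -52 - 49)) = ((33667 - 2222) - 9568)/(-4479 + √(-214 + (-52 - 49))) = (31445 - 9568)/(-4479 + √(-214 - 101)) = 21877/(-4479 + √(-315)) = 21877/(-4479 + 3*I*√35)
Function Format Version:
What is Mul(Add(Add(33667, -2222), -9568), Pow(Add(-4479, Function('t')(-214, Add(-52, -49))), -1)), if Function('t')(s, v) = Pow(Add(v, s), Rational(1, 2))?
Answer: Add(Rational(-32662361, 6687252), Mul(Rational(-21877, 6687252), I, Pow(35, Rational(1, 2)))) ≈ Add(-4.8843, Mul(-0.019354, I))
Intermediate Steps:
Function('t')(s, v) = Pow(Add(s, v), Rational(1, 2))
Mul(Add(Add(33667, -2222), -9568), Pow(Add(-4479, Function('t')(-214, Add(-52, -49))), -1)) = Mul(Add(Add(33667, -2222), -9568), Pow(Add(-4479, Pow(Add(-214, Add(-52, -49)), Rational(1, 2))), -1)) = Mul(Add(31445, -9568), Pow(Add(-4479, Pow(Add(-214, -101), Rational(1, 2))), -1)) = Mul(21877, Pow(Add(-4479, Pow(-315, Rational(1, 2))), -1)) = Mul(21877, Pow(Add(-4479, Mul(3, I, Pow(35, Rational(1, 2)))), -1))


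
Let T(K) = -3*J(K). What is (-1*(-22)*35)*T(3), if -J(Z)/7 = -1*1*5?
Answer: -80850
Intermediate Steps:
J(Z) = 35 (J(Z) = -7*(-1*1)*5 = -(-7)*5 = -7*(-5) = 35)
T(K) = -105 (T(K) = -3*35 = -105)
(-1*(-22)*35)*T(3) = (-1*(-22)*35)*(-105) = (22*35)*(-105) = 770*(-105) = -80850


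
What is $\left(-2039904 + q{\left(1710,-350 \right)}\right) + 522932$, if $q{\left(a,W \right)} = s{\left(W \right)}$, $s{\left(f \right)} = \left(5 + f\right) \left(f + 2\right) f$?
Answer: $-43537972$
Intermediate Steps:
$s{\left(f \right)} = f \left(2 + f\right) \left(5 + f\right)$ ($s{\left(f \right)} = \left(5 + f\right) \left(2 + f\right) f = \left(5 + f\right) f \left(2 + f\right) = f \left(2 + f\right) \left(5 + f\right)$)
$q{\left(a,W \right)} = W \left(10 + W^{2} + 7 W\right)$
$\left(-2039904 + q{\left(1710,-350 \right)}\right) + 522932 = \left(-2039904 - 350 \left(10 + \left(-350\right)^{2} + 7 \left(-350\right)\right)\right) + 522932 = \left(-2039904 - 350 \left(10 + 122500 - 2450\right)\right) + 522932 = \left(-2039904 - 42021000\right) + 522932 = -44060904 + 522932 = -43537972$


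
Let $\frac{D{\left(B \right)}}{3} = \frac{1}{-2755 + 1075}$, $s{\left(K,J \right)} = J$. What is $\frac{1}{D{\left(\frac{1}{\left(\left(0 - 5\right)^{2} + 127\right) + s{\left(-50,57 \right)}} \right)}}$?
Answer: $-560$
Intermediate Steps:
$D{\left(B \right)} = - \frac{1}{560}$ ($D{\left(B \right)} = \frac{3}{-2755 + 1075} = \frac{3}{-1680} = 3 \left(- \frac{1}{1680}\right) = - \frac{1}{560}$)
$\frac{1}{D{\left(\frac{1}{\left(\left(0 - 5\right)^{2} + 127\right) + s{\left(-50,57 \right)}} \right)}} = \frac{1}{- \frac{1}{560}} = -560$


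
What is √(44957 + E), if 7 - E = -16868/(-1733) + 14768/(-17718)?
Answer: 2*√2649021642075814374/15352647 ≈ 212.03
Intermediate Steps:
E = -29168611/15352647 (E = 7 - (-16868/(-1733) + 14768/(-17718)) = 7 - (-16868*(-1/1733) + 14768*(-1/17718)) = 7 - (16868/1733 - 7384/8859) = 7 - 1*136637140/15352647 = 7 - 136637140/15352647 = -29168611/15352647 ≈ -1.8999)
√(44957 + E) = √(44957 - 29168611/15352647) = √(690179782568/15352647) = 2*√2649021642075814374/15352647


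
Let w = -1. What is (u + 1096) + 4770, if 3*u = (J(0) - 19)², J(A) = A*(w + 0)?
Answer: 17959/3 ≈ 5986.3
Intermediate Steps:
J(A) = -A (J(A) = A*(-1 + 0) = A*(-1) = -A)
u = 361/3 (u = (-1*0 - 19)²/3 = (0 - 19)²/3 = (⅓)*(-19)² = (⅓)*361 = 361/3 ≈ 120.33)
(u + 1096) + 4770 = (361/3 + 1096) + 4770 = 3649/3 + 4770 = 17959/3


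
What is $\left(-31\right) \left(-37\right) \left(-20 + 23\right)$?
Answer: $3441$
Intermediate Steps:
$\left(-31\right) \left(-37\right) \left(-20 + 23\right) = 1147 \cdot 3 = 3441$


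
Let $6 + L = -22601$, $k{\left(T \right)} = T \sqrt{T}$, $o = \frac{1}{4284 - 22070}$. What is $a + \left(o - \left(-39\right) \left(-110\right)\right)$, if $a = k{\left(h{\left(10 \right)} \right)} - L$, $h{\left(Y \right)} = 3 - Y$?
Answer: $\frac{325786161}{17786} - 7 i \sqrt{7} \approx 18317.0 - 18.52 i$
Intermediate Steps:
$o = - \frac{1}{17786}$ ($o = \frac{1}{-17786} = - \frac{1}{17786} \approx -5.6224 \cdot 10^{-5}$)
$k{\left(T \right)} = T^{\frac{3}{2}}$
$L = -22607$ ($L = -6 - 22601 = -22607$)
$a = 22607 - 7 i \sqrt{7}$ ($a = \left(3 - 10\right)^{\frac{3}{2}} - -22607 = \left(3 - 10\right)^{\frac{3}{2}} + 22607 = \left(-7\right)^{\frac{3}{2}} + 22607 = - 7 i \sqrt{7} + 22607 = 22607 - 7 i \sqrt{7} \approx 22607.0 - 18.52 i$)
$a + \left(o - \left(-39\right) \left(-110\right)\right) = \left(22607 - 7 i \sqrt{7}\right) - \left(\frac{1}{17786} - -4290\right) = \left(22607 - 7 i \sqrt{7}\right) - \frac{76301941}{17786} = \frac{325786161}{17786} - 7 i \sqrt{7}$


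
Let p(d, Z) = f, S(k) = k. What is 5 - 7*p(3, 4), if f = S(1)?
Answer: -2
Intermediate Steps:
f = 1
p(d, Z) = 1
5 - 7*p(3, 4) = 5 - 7*1 = 5 - 7 = -2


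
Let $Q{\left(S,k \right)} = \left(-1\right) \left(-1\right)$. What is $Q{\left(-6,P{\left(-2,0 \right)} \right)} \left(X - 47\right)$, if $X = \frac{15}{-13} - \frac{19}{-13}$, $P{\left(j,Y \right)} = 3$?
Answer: $- \frac{607}{13} \approx -46.692$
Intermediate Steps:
$Q{\left(S,k \right)} = 1$
$X = \frac{4}{13}$ ($X = 15 \left(- \frac{1}{13}\right) - - \frac{19}{13} = - \frac{15}{13} + \frac{19}{13} = \frac{4}{13} \approx 0.30769$)
$Q{\left(-6,P{\left(-2,0 \right)} \right)} \left(X - 47\right) = 1 \left(\frac{4}{13} - 47\right) = 1 \left(- \frac{607}{13}\right) = - \frac{607}{13}$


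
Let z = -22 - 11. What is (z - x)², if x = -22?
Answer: 121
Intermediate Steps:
z = -33
(z - x)² = (-33 - 1*(-22))² = (-33 + 22)² = (-11)² = 121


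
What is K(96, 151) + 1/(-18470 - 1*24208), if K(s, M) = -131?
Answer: -5590819/42678 ≈ -131.00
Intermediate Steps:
K(96, 151) + 1/(-18470 - 1*24208) = -131 + 1/(-18470 - 1*24208) = -131 + 1/(-18470 - 24208) = -131 + 1/(-42678) = -131 - 1/42678 = -5590819/42678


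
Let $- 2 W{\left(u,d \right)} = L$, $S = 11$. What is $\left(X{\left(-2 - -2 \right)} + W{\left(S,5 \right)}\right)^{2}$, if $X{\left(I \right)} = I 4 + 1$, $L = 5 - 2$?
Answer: $\frac{1}{4} \approx 0.25$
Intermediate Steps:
$L = 3$
$W{\left(u,d \right)} = - \frac{3}{2}$ ($W{\left(u,d \right)} = \left(- \frac{1}{2}\right) 3 = - \frac{3}{2}$)
$X{\left(I \right)} = 1 + 4 I$ ($X{\left(I \right)} = 4 I + 1 = 1 + 4 I$)
$\left(X{\left(-2 - -2 \right)} + W{\left(S,5 \right)}\right)^{2} = \left(\left(1 + 4 \left(-2 - -2\right)\right) - \frac{3}{2}\right)^{2} = \left(\left(1 + 4 \left(-2 + 2\right)\right) - \frac{3}{2}\right)^{2} = \left(\left(1 + 4 \cdot 0\right) - \frac{3}{2}\right)^{2} = \left(\left(1 + 0\right) - \frac{3}{2}\right)^{2} = \left(1 - \frac{3}{2}\right)^{2} = \left(- \frac{1}{2}\right)^{2} = \frac{1}{4}$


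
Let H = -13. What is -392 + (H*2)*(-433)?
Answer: 10866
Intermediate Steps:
-392 + (H*2)*(-433) = -392 - 13*2*(-433) = -392 - 26*(-433) = -392 + 11258 = 10866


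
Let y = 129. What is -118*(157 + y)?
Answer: -33748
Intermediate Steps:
-118*(157 + y) = -118*(157 + 129) = -118*286 = -33748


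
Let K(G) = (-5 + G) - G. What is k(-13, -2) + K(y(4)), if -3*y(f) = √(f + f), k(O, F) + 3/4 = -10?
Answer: -63/4 ≈ -15.750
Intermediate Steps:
k(O, F) = -43/4 (k(O, F) = -¾ - 10 = -43/4)
y(f) = -√2*√f/3 (y(f) = -√(f + f)/3 = -√2*√f/3)
K(G) = -5
k(-13, -2) + K(y(4)) = -43/4 - 5 = -63/4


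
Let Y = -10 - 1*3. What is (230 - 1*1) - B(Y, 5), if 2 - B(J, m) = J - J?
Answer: 227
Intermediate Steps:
Y = -13 (Y = -10 - 3 = -13)
B(J, m) = 2 (B(J, m) = 2 - (J - J) = 2 - 1*0 = 2 + 0 = 2)
(230 - 1*1) - B(Y, 5) = (230 - 1*1) - 1*2 = (230 - 1) - 2 = 229 - 2 = 227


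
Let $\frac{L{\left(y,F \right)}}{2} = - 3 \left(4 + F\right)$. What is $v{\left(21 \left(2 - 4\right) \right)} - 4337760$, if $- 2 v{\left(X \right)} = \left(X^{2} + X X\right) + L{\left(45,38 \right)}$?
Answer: $-4339398$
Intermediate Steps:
$L{\left(y,F \right)} = -24 - 6 F$ ($L{\left(y,F \right)} = 2 \left(- 3 \left(4 + F\right)\right) = 2 \left(-12 - 3 F\right) = -24 - 6 F$)
$v{\left(X \right)} = 126 - X^{2}$ ($v{\left(X \right)} = - \frac{\left(X^{2} + X X\right) - 252}{2} = - \frac{\left(X^{2} + X^{2}\right) - 252}{2} = - \frac{2 X^{2} - 252}{2} = - \frac{-252 + 2 X^{2}}{2} = 126 - X^{2}$)
$v{\left(21 \left(2 - 4\right) \right)} - 4337760 = \left(126 - \left(21 \left(2 - 4\right)\right)^{2}\right) - 4337760 = \left(126 - \left(21 \left(-2\right)\right)^{2}\right) - 4337760 = \left(126 - \left(-42\right)^{2}\right) - 4337760 = \left(126 - 1764\right) - 4337760 = -1638 - 4337760 = -4339398$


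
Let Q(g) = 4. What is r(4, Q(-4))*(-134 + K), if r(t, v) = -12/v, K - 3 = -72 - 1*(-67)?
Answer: 408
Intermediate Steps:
K = -2 (K = 3 + (-72 - 1*(-67)) = 3 + (-72 + 67) = 3 - 5 = -2)
r(4, Q(-4))*(-134 + K) = (-12/4)*(-134 - 2) = -12*1/4*(-136) = -3*(-136) = 408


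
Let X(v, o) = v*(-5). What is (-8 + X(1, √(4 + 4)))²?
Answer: 169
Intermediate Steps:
X(v, o) = -5*v
(-8 + X(1, √(4 + 4)))² = (-8 - 5*1)² = (-8 - 5)² = (-13)² = 169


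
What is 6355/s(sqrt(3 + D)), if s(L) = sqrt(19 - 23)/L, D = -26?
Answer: 6355*sqrt(23)/2 ≈ 15239.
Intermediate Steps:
s(L) = 2*I/L (s(L) = sqrt(-4)/L = (2*I)/L = 2*I/L)
6355/s(sqrt(3 + D)) = 6355/((2*I/(sqrt(3 - 26)))) = 6355/((2*I/(sqrt(-23)))) = 6355/((2*I/((I*sqrt(23))))) = 6355/((2*I*(-I*sqrt(23)/23))) = 6355/((2*sqrt(23)/23)) = 6355*(sqrt(23)/2) = 6355*sqrt(23)/2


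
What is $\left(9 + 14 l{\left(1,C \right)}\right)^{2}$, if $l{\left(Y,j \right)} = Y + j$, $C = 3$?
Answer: $4225$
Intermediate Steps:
$\left(9 + 14 l{\left(1,C \right)}\right)^{2} = \left(9 + 14 \left(1 + 3\right)\right)^{2} = \left(9 + 14 \cdot 4\right)^{2} = \left(9 + 56\right)^{2} = 65^{2} = 4225$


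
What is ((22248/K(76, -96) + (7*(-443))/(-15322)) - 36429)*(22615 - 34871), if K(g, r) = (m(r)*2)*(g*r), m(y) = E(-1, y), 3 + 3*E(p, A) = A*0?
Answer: 64985202322883/145559 ≈ 4.4645e+8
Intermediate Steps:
E(p, A) = -1 (E(p, A) = -1 + (A*0)/3 = -1 + (⅓)*0 = -1 + 0 = -1)
m(y) = -1
K(g, r) = -2*g*r (K(g, r) = (-1*2)*(g*r) = -2*g*r)
((22248/K(76, -96) + (7*(-443))/(-15322)) - 36429)*(22615 - 34871) = ((22248/((-2*76*(-96))) + (7*(-443))/(-15322)) - 36429)*(22615 - 34871) = ((22248/14592 - 3101*(-1/15322)) - 36429)*(-12256) = ((22248*(1/14592) + 3101/15322) - 36429)*(-12256) = ((927/608 + 3101/15322) - 36429)*(-12256) = (8044451/4657888 - 36429)*(-12256) = -169674157501/4657888*(-12256) = 64985202322883/145559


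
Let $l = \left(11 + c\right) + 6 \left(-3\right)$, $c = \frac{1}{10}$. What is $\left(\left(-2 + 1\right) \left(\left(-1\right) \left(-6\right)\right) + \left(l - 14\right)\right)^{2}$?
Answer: $\frac{72361}{100} \approx 723.61$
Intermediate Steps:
$c = \frac{1}{10} \approx 0.1$
$l = - \frac{69}{10}$ ($l = \left(11 + \frac{1}{10}\right) + 6 \left(-3\right) = \frac{111}{10} - 18 = - \frac{69}{10} \approx -6.9$)
$\left(\left(-2 + 1\right) \left(\left(-1\right) \left(-6\right)\right) + \left(l - 14\right)\right)^{2} = \left(\left(-2 + 1\right) \left(\left(-1\right) \left(-6\right)\right) - \frac{209}{10}\right)^{2} = \left(\left(-1\right) 6 - \frac{209}{10}\right)^{2} = \left(-6 - \frac{209}{10}\right)^{2} = \left(- \frac{269}{10}\right)^{2} = \frac{72361}{100}$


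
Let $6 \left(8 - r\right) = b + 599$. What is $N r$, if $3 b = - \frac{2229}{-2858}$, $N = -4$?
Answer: $\frac{525167}{1429} \approx 367.51$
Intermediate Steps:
$b = \frac{743}{2858}$ ($b = \frac{\left(-2229\right) \frac{1}{-2858}}{3} = \frac{\left(-2229\right) \left(- \frac{1}{2858}\right)}{3} = \frac{1}{3} \cdot \frac{2229}{2858} = \frac{743}{2858} \approx 0.25997$)
$r = - \frac{525167}{5716}$ ($r = 8 - \frac{\frac{743}{2858} + 599}{6} = 8 - \frac{570895}{5716} = - \frac{525167}{5716} \approx -91.877$)
$N r = \left(-4\right) \left(- \frac{525167}{5716}\right) = \frac{525167}{1429}$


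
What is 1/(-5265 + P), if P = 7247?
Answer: 1/1982 ≈ 0.00050454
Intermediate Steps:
1/(-5265 + P) = 1/(-5265 + 7247) = 1/1982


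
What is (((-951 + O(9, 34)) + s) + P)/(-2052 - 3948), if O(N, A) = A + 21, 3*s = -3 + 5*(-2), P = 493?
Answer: 611/9000 ≈ 0.067889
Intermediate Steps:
s = -13/3 (s = (-3 + 5*(-2))/3 = (-3 - 10)/3 = (⅓)*(-13) = -13/3 ≈ -4.3333)
O(N, A) = 21 + A
(((-951 + O(9, 34)) + s) + P)/(-2052 - 3948) = (((-951 + (21 + 34)) - 13/3) + 493)/(-2052 - 3948) = (((-951 + 55) - 13/3) + 493)/(-6000) = ((-896 - 13/3) + 493)*(-1/6000) = (-2701/3 + 493)*(-1/6000) = -1222/3*(-1/6000) = 611/9000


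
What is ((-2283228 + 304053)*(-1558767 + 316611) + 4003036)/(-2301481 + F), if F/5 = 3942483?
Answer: 1229224052168/8705467 ≈ 1.4120e+5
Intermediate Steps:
F = 19712415 (F = 5*3942483 = 19712415)
((-2283228 + 304053)*(-1558767 + 316611) + 4003036)/(-2301481 + F) = ((-2283228 + 304053)*(-1558767 + 316611) + 4003036)/(-2301481 + 19712415) = (-1979175*(-1242156) + 4003036)/17410934 = (2458444101300 + 4003036)*(1/17410934) = 2458448104336*(1/17410934) = 1229224052168/8705467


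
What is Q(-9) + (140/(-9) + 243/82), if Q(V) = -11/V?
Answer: -2797/246 ≈ -11.370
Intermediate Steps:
Q(-9) + (140/(-9) + 243/82) = -11/(-9) + (140/(-9) + 243/82) = -11*(-⅑) + (140*(-⅑) + 243*(1/82)) = 11/9 + (-140/9 + 243/82) = 11/9 - 9293/738 = -2797/246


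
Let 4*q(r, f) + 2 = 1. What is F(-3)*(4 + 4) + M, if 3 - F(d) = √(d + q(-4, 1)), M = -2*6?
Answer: 12 - 4*I*√13 ≈ 12.0 - 14.422*I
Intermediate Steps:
M = -12
q(r, f) = -¼ (q(r, f) = -½ + (¼)*1 = -½ + ¼ = -¼)
F(d) = 3 - √(-¼ + d) (F(d) = 3 - √(d - ¼) = 3 - √(-¼ + d))
F(-3)*(4 + 4) + M = (3 - √(-1 + 4*(-3))/2)*(4 + 4) - 12 = (3 - √(-1 - 12)/2)*8 - 12 = (3 - I*√13/2)*8 - 12 = (24 - 4*I*√13) - 12 = 12 - 4*I*√13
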